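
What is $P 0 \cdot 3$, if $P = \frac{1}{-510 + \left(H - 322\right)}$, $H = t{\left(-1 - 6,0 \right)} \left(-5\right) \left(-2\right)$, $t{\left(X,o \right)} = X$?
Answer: $0$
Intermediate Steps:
$H = -70$ ($H = \left(-1 - 6\right) \left(-5\right) \left(-2\right) = \left(-7\right) \left(-5\right) \left(-2\right) = 35 \left(-2\right) = -70$)
$P = - \frac{1}{902}$ ($P = \frac{1}{-510 - 392} = \frac{1}{-902} = - \frac{1}{902} \approx -0.0011086$)
$P 0 \cdot 3 = - \frac{0 \cdot 3}{902} = \left(- \frac{1}{902}\right) 0 = 0$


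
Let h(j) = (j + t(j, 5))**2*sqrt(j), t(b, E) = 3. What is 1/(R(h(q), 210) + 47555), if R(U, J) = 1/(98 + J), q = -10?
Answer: 308/14646941 ≈ 2.1028e-5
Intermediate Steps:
h(j) = sqrt(j)*(3 + j)**2 (h(j) = (j + 3)**2*sqrt(j) = (3 + j)**2*sqrt(j) = sqrt(j)*(3 + j)**2)
1/(R(h(q), 210) + 47555) = 1/(1/(98 + 210) + 47555) = 1/(1/308 + 47555) = 1/(14646941/308) = 308/14646941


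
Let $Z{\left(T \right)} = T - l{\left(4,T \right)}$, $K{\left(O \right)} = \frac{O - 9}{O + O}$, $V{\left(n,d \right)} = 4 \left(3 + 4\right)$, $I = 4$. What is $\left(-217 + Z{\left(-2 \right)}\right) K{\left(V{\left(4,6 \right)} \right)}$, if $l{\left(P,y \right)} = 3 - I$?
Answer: $- \frac{2071}{28} \approx -73.964$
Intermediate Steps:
$V{\left(n,d \right)} = 28$ ($V{\left(n,d \right)} = 4 \cdot 7 = 28$)
$l{\left(P,y \right)} = -1$ ($l{\left(P,y \right)} = 3 - 4 = -1$)
$K{\left(O \right)} = \frac{-9 + O}{2 O}$
$Z{\left(T \right)} = 1 + T$ ($Z{\left(T \right)} = T - -1 = T + 1 = 1 + T$)
$\left(-217 + Z{\left(-2 \right)}\right) K{\left(V{\left(4,6 \right)} \right)} = \left(-217 + \left(1 - 2\right)\right) \frac{-9 + 28}{2 \cdot 28} = \left(-217 - 1\right) \frac{1}{2} \cdot \frac{1}{28} \cdot 19 = \left(-218\right) \frac{19}{56} = - \frac{2071}{28}$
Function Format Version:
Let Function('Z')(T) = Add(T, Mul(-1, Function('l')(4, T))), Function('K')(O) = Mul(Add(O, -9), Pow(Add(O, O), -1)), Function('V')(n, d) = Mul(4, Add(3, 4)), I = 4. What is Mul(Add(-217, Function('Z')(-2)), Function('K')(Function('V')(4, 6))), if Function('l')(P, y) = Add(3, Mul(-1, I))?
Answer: Rational(-2071, 28) ≈ -73.964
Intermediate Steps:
Function('V')(n, d) = 28 (Function('V')(n, d) = Mul(4, 7) = 28)
Function('l')(P, y) = -1 (Function('l')(P, y) = Add(3, Mul(-1, 4)) = Add(3, -4) = -1)
Function('K')(O) = Mul(Rational(1, 2), Pow(O, -1), Add(-9, O)) (Function('K')(O) = Mul(Add(-9, O), Pow(Mul(2, O), -1)) = Mul(Add(-9, O), Mul(Rational(1, 2), Pow(O, -1))) = Mul(Rational(1, 2), Pow(O, -1), Add(-9, O)))
Function('Z')(T) = Add(1, T) (Function('Z')(T) = Add(T, Mul(-1, -1)) = Add(T, 1) = Add(1, T))
Mul(Add(-217, Function('Z')(-2)), Function('K')(Function('V')(4, 6))) = Mul(Add(-217, Add(1, -2)), Mul(Rational(1, 2), Pow(28, -1), Add(-9, 28))) = Mul(Add(-217, -1), Mul(Rational(1, 2), Rational(1, 28), 19)) = Mul(-218, Rational(19, 56)) = Rational(-2071, 28)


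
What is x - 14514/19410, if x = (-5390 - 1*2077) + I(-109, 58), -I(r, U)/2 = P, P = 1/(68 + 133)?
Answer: -4855797434/650235 ≈ -7467.8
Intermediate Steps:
P = 1/201 ≈ 0.0049751
I(r, U) = -2/201 (I(r, U) = -2*1/201 = -2/201)
x = -1500869/201 (x = (-5390 - 1*2077) - 2/201 = (-5390 - 2077) - 2/201 = -7467 - 2/201 = -1500869/201 ≈ -7467.0)
x - 14514/19410 = -1500869/201 - 14514/19410 = -1500869/201 - 1*2419/3235 = -1500869/201 - 2419/3235 = -4855797434/650235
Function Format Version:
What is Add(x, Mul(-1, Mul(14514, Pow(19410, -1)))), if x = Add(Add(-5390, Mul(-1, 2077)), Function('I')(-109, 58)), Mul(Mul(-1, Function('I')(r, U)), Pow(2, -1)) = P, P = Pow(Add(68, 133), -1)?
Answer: Rational(-4855797434, 650235) ≈ -7467.8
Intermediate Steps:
P = Rational(1, 201) (P = Pow(201, -1) = Rational(1, 201) ≈ 0.0049751)
Function('I')(r, U) = Rational(-2, 201) (Function('I')(r, U) = Mul(-2, Rational(1, 201)) = Rational(-2, 201))
x = Rational(-1500869, 201) (x = Add(Add(-5390, Mul(-1, 2077)), Rational(-2, 201)) = Add(Add(-5390, -2077), Rational(-2, 201)) = Add(-7467, Rational(-2, 201)) = Rational(-1500869, 201) ≈ -7467.0)
Add(x, Mul(-1, Mul(14514, Pow(19410, -1)))) = Add(Rational(-1500869, 201), Mul(-1, Mul(14514, Pow(19410, -1)))) = Add(Rational(-1500869, 201), Mul(-1, Mul(14514, Rational(1, 19410)))) = Add(Rational(-1500869, 201), Mul(-1, Rational(2419, 3235))) = Add(Rational(-1500869, 201), Rational(-2419, 3235)) = Rational(-4855797434, 650235)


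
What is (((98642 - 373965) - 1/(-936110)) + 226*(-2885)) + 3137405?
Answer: 2068870499921/936110 ≈ 2.2101e+6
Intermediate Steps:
(((98642 - 373965) - 1/(-936110)) + 226*(-2885)) + 3137405 = ((-275323 - 1*(-1/936110)) - 652010) + 3137405 = ((-275323 + 1/936110) - 652010) + 3137405 = (-257732613529/936110 - 652010) + 3137405 = -868085694629/936110 + 3137405 = 2068870499921/936110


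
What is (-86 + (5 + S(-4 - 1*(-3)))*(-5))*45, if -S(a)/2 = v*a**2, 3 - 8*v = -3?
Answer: -9315/2 ≈ -4657.5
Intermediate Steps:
v = 3/4 (v = 3/8 - 1/8*(-3) = 3/8 + 3/8 = 3/4 ≈ 0.75000)
S(a) = -3*a**2/2
(-86 + (5 + S(-4 - 1*(-3)))*(-5))*45 = (-86 + (5 - 3*(-4 - 1*(-3))**2/2)*(-5))*45 = (-86 + (5 - 3*(-4 + 3)**2/2)*(-5))*45 = (-86 + (5 - 3/2*(-1)**2)*(-5))*45 = (-86 + (5 - 3/2*1)*(-5))*45 = (-86 + (5 - 3/2)*(-5))*45 = (-86 + (7/2)*(-5))*45 = (-86 - 35/2)*45 = -207/2*45 = -9315/2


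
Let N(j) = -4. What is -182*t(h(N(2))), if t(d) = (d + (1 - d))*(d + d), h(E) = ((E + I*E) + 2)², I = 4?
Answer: -117936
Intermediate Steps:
h(E) = (2 + 5*E)² (h(E) = ((E + 4*E) + 2)² = (5*E + 2)² = (2 + 5*E)²)
t(d) = 2*d (t(d) = 1*(2*d) = 2*d)
-182*t(h(N(2))) = -364*(2 + 5*(-4))² = -364*(2 - 20)² = -364*(-18)² = -364*324 = -182*648 = -117936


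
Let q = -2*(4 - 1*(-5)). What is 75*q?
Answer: -1350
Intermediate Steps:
q = -18 (q = -2*(4 + 5) = -2*9 = -18)
75*q = 75*(-18) = -1350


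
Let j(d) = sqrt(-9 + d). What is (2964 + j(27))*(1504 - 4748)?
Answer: -9615216 - 9732*sqrt(2) ≈ -9.6290e+6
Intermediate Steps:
(2964 + j(27))*(1504 - 4748) = (2964 + sqrt(-9 + 27))*(1504 - 4748) = (2964 + sqrt(18))*(-3244) = (2964 + 3*sqrt(2))*(-3244) = -9615216 - 9732*sqrt(2)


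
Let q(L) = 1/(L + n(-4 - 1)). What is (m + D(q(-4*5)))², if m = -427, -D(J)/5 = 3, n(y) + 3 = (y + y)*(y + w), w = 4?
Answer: 195364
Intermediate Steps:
n(y) = -3 + 2*y*(4 + y) (n(y) = -3 + (y + y)*(y + 4) = -3 + (2*y)*(4 + y) = -3 + 2*y*(4 + y))
q(L) = 1/(7 + L) (q(L) = 1/(L + (-3 + 2*(-4 - 1)² + 8*(-4 - 1))) = 1/(L + (-3 + 2*(-5)² + 8*(-5))) = 1/(L + (-3 + 2*25 - 40)) = 1/(L + (-3 + 50 - 40)) = 1/(L + 7) = 1/(7 + L))
D(J) = -15 (D(J) = -5*3 = -15)
(m + D(q(-4*5)))² = (-427 - 15)² = (-442)² = 195364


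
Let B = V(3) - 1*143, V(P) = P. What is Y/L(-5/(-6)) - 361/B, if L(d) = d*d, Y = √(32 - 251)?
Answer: 361/140 + 36*I*√219/25 ≈ 2.5786 + 21.31*I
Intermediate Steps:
Y = I*√219 (Y = √(-219) = I*√219 ≈ 14.799*I)
B = -140 (B = 3 - 1*143 = 3 - 143 = -140)
L(d) = d²
Y/L(-5/(-6)) - 361/B = (I*√219)/((-5/(-6))²) - 361/(-140) = (I*√219)/((-5*(-⅙))²) - 361*(-1/140) = (I*√219)/((⅚)²) + 361/140 = (I*√219)/(25/36) + 361/140 = (I*√219)*(36/25) + 361/140 = 36*I*√219/25 + 361/140 = 361/140 + 36*I*√219/25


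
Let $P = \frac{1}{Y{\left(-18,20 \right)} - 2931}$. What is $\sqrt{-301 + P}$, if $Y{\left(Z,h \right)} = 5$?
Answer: $\frac{i \sqrt{2577007202}}{2926} \approx 17.349 i$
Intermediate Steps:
$P = - \frac{1}{2926}$ ($P = \frac{1}{5 - 2931} = \frac{1}{-2926} = - \frac{1}{2926} \approx -0.00034176$)
$\sqrt{-301 + P} = \sqrt{-301 - \frac{1}{2926}} = \sqrt{- \frac{880727}{2926}} = \frac{i \sqrt{2577007202}}{2926}$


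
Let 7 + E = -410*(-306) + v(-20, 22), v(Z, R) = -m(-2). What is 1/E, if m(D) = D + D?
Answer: 1/125457 ≈ 7.9709e-6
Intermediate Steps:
m(D) = 2*D
v(Z, R) = 4 (v(Z, R) = -2*(-2) = -1*(-4) = 4)
E = 125457 (E = -7 + (-410*(-306) + 4) = -7 + (125460 + 4) = -7 + 125464 = 125457)
1/E = 1/125457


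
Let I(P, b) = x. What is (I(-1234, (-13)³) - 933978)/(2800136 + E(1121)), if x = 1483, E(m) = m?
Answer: -932495/2801257 ≈ -0.33288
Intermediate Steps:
I(P, b) = 1483
(I(-1234, (-13)³) - 933978)/(2800136 + E(1121)) = (1483 - 933978)/(2800136 + 1121) = -932495/2801257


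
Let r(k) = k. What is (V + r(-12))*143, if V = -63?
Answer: -10725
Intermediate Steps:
(V + r(-12))*143 = (-63 - 12)*143 = -75*143 = -10725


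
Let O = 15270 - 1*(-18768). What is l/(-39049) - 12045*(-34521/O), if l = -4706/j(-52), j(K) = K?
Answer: 902043541187/73841659 ≈ 12216.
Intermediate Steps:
l = 181/2 (l = -4706/(-52) = -4706*(-1/52) = 181/2 ≈ 90.500)
O = 34038 (O = 15270 + 18768 = 34038)
l/(-39049) - 12045*(-34521/O) = (181/2)/(-39049) - 12045/(34038/(-34521)) = (181/2)*(-1/39049) - 12045/(34038*(-1/34521)) = -181/78098 - 12045/(-11346/11507) = -181/78098 - 12045*(-11507/11346) = -181/78098 + 46200605/3782 = 902043541187/73841659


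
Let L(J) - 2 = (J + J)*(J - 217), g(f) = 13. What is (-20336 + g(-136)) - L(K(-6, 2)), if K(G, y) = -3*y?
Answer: -23001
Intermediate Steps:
L(J) = 2 + 2*J*(-217 + J) (L(J) = 2 + (J + J)*(J - 217) = 2 + (2*J)*(-217 + J) = 2 + 2*J*(-217 + J))
(-20336 + g(-136)) - L(K(-6, 2)) = (-20336 + 13) - (2 - (-1302)*2 + 2*(-3*2)²) = -20323 - (2 - 434*(-6) + 2*(-6)²) = -20323 - (2 + 2604 + 2*36) = -20323 - (2 + 2604 + 72) = -20323 - 1*2678 = -20323 - 2678 = -23001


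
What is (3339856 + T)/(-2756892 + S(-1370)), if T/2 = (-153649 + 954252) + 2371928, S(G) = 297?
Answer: -3228306/918865 ≈ -3.5134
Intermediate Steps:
T = 6345062 (T = 2*((-153649 + 954252) + 2371928) = 2*(800603 + 2371928) = 2*3172531 = 6345062)
(3339856 + T)/(-2756892 + S(-1370)) = (3339856 + 6345062)/(-2756892 + 297) = 9684918/(-2756595) = 9684918*(-1/2756595) = -3228306/918865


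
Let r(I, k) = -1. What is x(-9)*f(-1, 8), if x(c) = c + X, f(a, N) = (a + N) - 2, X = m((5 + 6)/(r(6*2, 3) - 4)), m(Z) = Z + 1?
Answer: -51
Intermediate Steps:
m(Z) = 1 + Z
X = -6/5 (X = 1 + (5 + 6)/(-1 - 4) = 1 + 11/(-5) = 1 + 11*(-⅕) = 1 - 11/5 = -6/5 ≈ -1.2000)
f(a, N) = -2 + N + a (f(a, N) = (N + a) - 2 = -2 + N + a)
x(c) = -6/5 + c (x(c) = c - 6/5 = -6/5 + c)
x(-9)*f(-1, 8) = (-6/5 - 9)*(-2 + 8 - 1) = -51/5*5 = -51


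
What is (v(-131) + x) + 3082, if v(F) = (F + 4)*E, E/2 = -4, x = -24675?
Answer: -20577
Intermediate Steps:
E = -8 (E = 2*(-4) = -8)
v(F) = -32 - 8*F (v(F) = (F + 4)*(-8) = (4 + F)*(-8) = -32 - 8*F)
(v(-131) + x) + 3082 = ((-32 - 8*(-131)) - 24675) + 3082 = ((-32 + 1048) - 24675) + 3082 = (1016 - 24675) + 3082 = -23659 + 3082 = -20577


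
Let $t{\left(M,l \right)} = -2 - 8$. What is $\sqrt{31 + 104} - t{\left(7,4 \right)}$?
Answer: $10 + 3 \sqrt{15} \approx 21.619$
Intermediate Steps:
$t{\left(M,l \right)} = -10$
$\sqrt{31 + 104} - t{\left(7,4 \right)} = \sqrt{31 + 104} - -10 = \sqrt{135} + 10 = 3 \sqrt{15} + 10 = 10 + 3 \sqrt{15}$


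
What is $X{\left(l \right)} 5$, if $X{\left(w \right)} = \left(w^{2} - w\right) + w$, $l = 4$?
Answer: $80$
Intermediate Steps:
$X{\left(w \right)} = w^{2}$
$X{\left(l \right)} 5 = 4^{2} \cdot 5 = 16 \cdot 5 = 80$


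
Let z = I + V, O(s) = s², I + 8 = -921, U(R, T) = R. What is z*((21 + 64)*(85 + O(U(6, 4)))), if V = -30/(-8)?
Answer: -38064785/4 ≈ -9.5162e+6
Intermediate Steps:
I = -929 (I = -8 - 921 = -929)
V = 15/4 (V = -30*(-1)/8 = -15*(-¼) = 15/4 ≈ 3.7500)
z = -3701/4 (z = -929 + 15/4 = -3701/4 ≈ -925.25)
z*((21 + 64)*(85 + O(U(6, 4)))) = -3701*(21 + 64)*(85 + 6²)/4 = -314585*(85 + 36)/4 = -314585*121/4 = -3701/4*10285 = -38064785/4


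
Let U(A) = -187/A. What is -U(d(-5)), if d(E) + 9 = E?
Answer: -187/14 ≈ -13.357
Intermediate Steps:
d(E) = -9 + E
-U(d(-5)) = -(-187)/(-9 - 5) = -(-187)/(-14) = -(-187)*(-1)/14 = -1*187/14 = -187/14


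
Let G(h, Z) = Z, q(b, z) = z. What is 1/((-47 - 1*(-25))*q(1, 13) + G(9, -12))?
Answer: -1/298 ≈ -0.0033557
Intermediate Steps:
1/((-47 - 1*(-25))*q(1, 13) + G(9, -12)) = 1/((-47 - 1*(-25))*13 - 12) = 1/((-47 + 25)*13 - 12) = 1/(-22*13 - 12) = 1/(-286 - 12) = 1/(-298) = -1/298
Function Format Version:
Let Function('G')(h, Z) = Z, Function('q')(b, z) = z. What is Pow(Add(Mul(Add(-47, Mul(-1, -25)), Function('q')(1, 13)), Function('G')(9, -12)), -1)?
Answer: Rational(-1, 298) ≈ -0.0033557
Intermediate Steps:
Pow(Add(Mul(Add(-47, Mul(-1, -25)), Function('q')(1, 13)), Function('G')(9, -12)), -1) = Pow(Add(Mul(Add(-47, Mul(-1, -25)), 13), -12), -1) = Pow(Add(Mul(Add(-47, 25), 13), -12), -1) = Pow(Add(Mul(-22, 13), -12), -1) = Pow(Add(-286, -12), -1) = Pow(-298, -1) = Rational(-1, 298)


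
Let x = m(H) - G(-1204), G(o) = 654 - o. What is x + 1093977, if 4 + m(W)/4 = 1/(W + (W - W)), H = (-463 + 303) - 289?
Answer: 490354243/449 ≈ 1.0921e+6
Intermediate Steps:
H = -449 (H = -160 - 289 = -449)
m(W) = -16 + 4/W (m(W) = -16 + 4/(W + (W - W)) = -16 + 4/(W + 0) = -16 + 4/W)
x = -841430/449 (x = (-16 + 4/(-449)) - (654 - 1*(-1204)) = (-16 + 4*(-1/449)) - (654 + 1204) = (-16 - 4/449) - 1*1858 = -7188/449 - 1858 = -841430/449 ≈ -1874.0)
x + 1093977 = -841430/449 + 1093977 = 490354243/449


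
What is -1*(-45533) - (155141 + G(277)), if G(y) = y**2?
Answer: -186337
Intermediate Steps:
-1*(-45533) - (155141 + G(277)) = -1*(-45533) - (155141 + 277**2) = 45533 - (155141 + 76729) = 45533 - 1*231870 = 45533 - 231870 = -186337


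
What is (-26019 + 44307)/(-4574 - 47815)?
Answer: -2032/5821 ≈ -0.34908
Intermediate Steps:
(-26019 + 44307)/(-4574 - 47815) = 18288/(-52389) = 18288*(-1/52389) = -2032/5821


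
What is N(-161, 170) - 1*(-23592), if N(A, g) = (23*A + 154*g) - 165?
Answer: 45904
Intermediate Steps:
N(A, g) = -165 + 23*A + 154*g
N(-161, 170) - 1*(-23592) = (-165 + 23*(-161) + 154*170) - 1*(-23592) = (-165 - 3703 + 26180) + 23592 = 22312 + 23592 = 45904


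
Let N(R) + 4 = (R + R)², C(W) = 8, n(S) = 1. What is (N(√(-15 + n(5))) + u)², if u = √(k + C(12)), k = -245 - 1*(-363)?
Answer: 3726 - 360*√14 ≈ 2379.0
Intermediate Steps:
k = 118 (k = -245 + 363 = 118)
N(R) = -4 + 4*R² (N(R) = -4 + (R + R)² = -4 + (2*R)² = -4 + 4*R²)
u = 3*√14 (u = √(118 + 8) = √126 = 3*√14 ≈ 11.225)
(N(√(-15 + n(5))) + u)² = ((-4 + 4*(√(-15 + 1))²) + 3*√14)² = ((-4 + 4*(√(-14))²) + 3*√14)² = ((-4 + 4*(I*√14)²) + 3*√14)² = ((-4 + 4*(-14)) + 3*√14)² = ((-4 - 56) + 3*√14)² = (-60 + 3*√14)²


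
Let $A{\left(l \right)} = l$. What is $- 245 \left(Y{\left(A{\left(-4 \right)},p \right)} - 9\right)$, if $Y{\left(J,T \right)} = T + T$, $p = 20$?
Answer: $-7595$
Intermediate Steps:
$Y{\left(J,T \right)} = 2 T$
$- 245 \left(Y{\left(A{\left(-4 \right)},p \right)} - 9\right) = - 245 \left(2 \cdot 20 - 9\right) = - 245 \left(40 - 9\right) = \left(-245\right) 31 = -7595$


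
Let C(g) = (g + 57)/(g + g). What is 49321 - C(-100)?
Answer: 9864157/200 ≈ 49321.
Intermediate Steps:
C(g) = (57 + g)/(2*g) (C(g) = (57 + g)/((2*g)) = (57 + g)*(1/(2*g)) = (57 + g)/(2*g))
49321 - C(-100) = 49321 - (57 - 100)/(2*(-100)) = 49321 - (-1)*(-43)/(2*100) = 49321 - 1*43/200 = 49321 - 43/200 = 9864157/200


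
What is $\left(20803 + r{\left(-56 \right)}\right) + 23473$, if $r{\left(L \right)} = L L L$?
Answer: $-131340$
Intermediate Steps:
$r{\left(L \right)} = L^{3}$ ($r{\left(L \right)} = L^{2} L = L^{3}$)
$\left(20803 + r{\left(-56 \right)}\right) + 23473 = \left(20803 + \left(-56\right)^{3}\right) + 23473 = \left(20803 - 175616\right) + 23473 = -154813 + 23473 = -131340$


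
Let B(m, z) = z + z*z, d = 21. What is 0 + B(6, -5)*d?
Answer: 420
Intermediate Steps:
B(m, z) = z + z²
0 + B(6, -5)*d = 0 - 5*(1 - 5)*21 = 0 - 5*(-4)*21 = 0 + 20*21 = 0 + 420 = 420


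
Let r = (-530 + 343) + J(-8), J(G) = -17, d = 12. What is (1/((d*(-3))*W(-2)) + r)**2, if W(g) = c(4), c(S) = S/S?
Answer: 53949025/1296 ≈ 41627.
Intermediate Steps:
c(S) = 1
W(g) = 1
r = -204 (r = (-530 + 343) - 17 = -187 - 17 = -204)
(1/((d*(-3))*W(-2)) + r)**2 = (1/((12*(-3))*1) - 204)**2 = (1/(-36*1) - 204)**2 = (1/(-36) - 204)**2 = (-1/36 - 204)**2 = (-7345/36)**2 = 53949025/1296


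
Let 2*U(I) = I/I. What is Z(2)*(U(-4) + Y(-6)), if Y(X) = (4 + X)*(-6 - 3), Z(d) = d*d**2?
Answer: 148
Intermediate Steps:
U(I) = 1/2 (U(I) = (I/I)/2 = (1/2)*1 = 1/2)
Z(d) = d**3
Y(X) = -36 - 9*X (Y(X) = (4 + X)*(-9) = -36 - 9*X)
Z(2)*(U(-4) + Y(-6)) = 2**3*(1/2 + (-36 - 9*(-6))) = 8*(1/2 + (-36 + 54)) = 8*(1/2 + 18) = 8*(37/2) = 148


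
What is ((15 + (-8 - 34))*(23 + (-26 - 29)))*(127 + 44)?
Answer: 147744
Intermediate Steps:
((15 + (-8 - 34))*(23 + (-26 - 29)))*(127 + 44) = ((15 - 42)*(23 - 55))*171 = -27*(-32)*171 = 864*171 = 147744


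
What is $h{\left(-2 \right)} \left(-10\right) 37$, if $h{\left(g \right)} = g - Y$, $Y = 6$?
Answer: $2960$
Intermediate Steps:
$h{\left(g \right)} = -6 + g$ ($h{\left(g \right)} = g - 6 = -6 + g$)
$h{\left(-2 \right)} \left(-10\right) 37 = \left(-6 - 2\right) \left(-10\right) 37 = \left(-8\right) \left(-10\right) 37 = 80 \cdot 37 = 2960$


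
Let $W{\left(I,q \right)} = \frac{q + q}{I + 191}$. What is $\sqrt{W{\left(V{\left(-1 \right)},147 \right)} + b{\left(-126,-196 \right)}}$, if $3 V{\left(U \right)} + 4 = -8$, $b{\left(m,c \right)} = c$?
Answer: $\frac{7 i \sqrt{138754}}{187} \approx 13.944 i$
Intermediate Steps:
$V{\left(U \right)} = -4$ ($V{\left(U \right)} = - \frac{4}{3} + \frac{1}{3} \left(-8\right) = - \frac{4}{3} - \frac{8}{3} = -4$)
$W{\left(I,q \right)} = \frac{2 q}{191 + I}$
$\sqrt{W{\left(V{\left(-1 \right)},147 \right)} + b{\left(-126,-196 \right)}} = \sqrt{2 \cdot 147 \frac{1}{191 - 4} - 196} = \sqrt{2 \cdot 147 \cdot \frac{1}{187} - 196} = \sqrt{\frac{294}{187} - 196} = \sqrt{- \frac{36358}{187}} = \frac{7 i \sqrt{138754}}{187}$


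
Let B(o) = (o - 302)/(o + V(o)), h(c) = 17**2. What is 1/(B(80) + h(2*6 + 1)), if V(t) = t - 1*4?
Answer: 26/7477 ≈ 0.0034773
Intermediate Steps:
V(t) = -4 + t (V(t) = t - 4 = -4 + t)
h(c) = 289
B(o) = (-302 + o)/(-4 + 2*o) (B(o) = (o - 302)/(o + (-4 + o)) = (-302 + o)/(-4 + 2*o))
1/(B(80) + h(2*6 + 1)) = 1/((-302 + 80)/(2*(-2 + 80)) + 289) = 1/((1/2)*(-222)/78 + 289) = 1/((1/2)*(1/78)*(-222) + 289) = 1/(-37/26 + 289) = 1/(7477/26) = 26/7477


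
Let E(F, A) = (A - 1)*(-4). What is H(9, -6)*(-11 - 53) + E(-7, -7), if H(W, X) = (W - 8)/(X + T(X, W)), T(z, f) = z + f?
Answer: 160/3 ≈ 53.333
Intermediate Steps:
E(F, A) = 4 - 4*A (E(F, A) = (-1 + A)*(-4) = 4 - 4*A)
T(z, f) = f + z
H(W, X) = (-8 + W)/(W + 2*X) (H(W, X) = (W - 8)/(X + (W + X)) = (-8 + W)/(W + 2*X))
H(9, -6)*(-11 - 53) + E(-7, -7) = ((-8 + 9)/(9 + 2*(-6)))*(-11 - 53) + (4 - 4*(-7)) = (1/(9 - 12))*(-64) + (4 + 28) = (1/(-3))*(-64) + 32 = -1/3*1*(-64) + 32 = -1/3*(-64) + 32 = 64/3 + 32 = 160/3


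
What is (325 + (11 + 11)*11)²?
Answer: 321489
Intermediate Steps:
(325 + (11 + 11)*11)² = (325 + 22*11)² = (325 + 242)² = 567² = 321489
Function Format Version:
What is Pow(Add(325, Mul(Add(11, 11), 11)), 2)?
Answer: 321489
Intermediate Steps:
Pow(Add(325, Mul(Add(11, 11), 11)), 2) = Pow(Add(325, Mul(22, 11)), 2) = Pow(Add(325, 242), 2) = Pow(567, 2) = 321489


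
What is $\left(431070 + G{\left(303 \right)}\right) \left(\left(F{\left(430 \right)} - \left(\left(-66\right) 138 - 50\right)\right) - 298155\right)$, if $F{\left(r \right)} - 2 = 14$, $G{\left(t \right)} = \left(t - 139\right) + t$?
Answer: $-124705993797$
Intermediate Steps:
$G{\left(t \right)} = -139 + 2 t$ ($G{\left(t \right)} = \left(-139 + t\right) + t = -139 + 2 t$)
$F{\left(r \right)} = 16$ ($F{\left(r \right)} = 2 + 14 = 16$)
$\left(431070 + G{\left(303 \right)}\right) \left(\left(F{\left(430 \right)} - \left(\left(-66\right) 138 - 50\right)\right) - 298155\right) = \left(431070 + \left(-139 + 2 \cdot 303\right)\right) \left(\left(16 - \left(\left(-66\right) 138 - 50\right)\right) - 298155\right) = \left(431070 + \left(-139 + 606\right)\right) \left(\left(16 - \left(-9108 - 50\right)\right) - 298155\right) = \left(431070 + 467\right) \left(\left(16 - -9158\right) - 298155\right) = 431537 \left(\left(16 + 9158\right) - 298155\right) = 431537 \left(9174 - 298155\right) = 431537 \left(-288981\right) = -124705993797$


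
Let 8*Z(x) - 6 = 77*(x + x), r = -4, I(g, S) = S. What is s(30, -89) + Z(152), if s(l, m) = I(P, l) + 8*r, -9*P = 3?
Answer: 11699/4 ≈ 2924.8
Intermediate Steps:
P = -⅓ (P = -⅑*3 = -⅓ ≈ -0.33333)
s(l, m) = -32 + l (s(l, m) = l + 8*(-4) = l - 32 = -32 + l)
Z(x) = ¾ + 77*x/4 (Z(x) = ¾ + (77*(x + x))/8 = ¾ + (77*(2*x))/8 = ¾ + (154*x)/8 = ¾ + 77*x/4)
s(30, -89) + Z(152) = (-32 + 30) + (¾ + (77/4)*152) = -2 + (¾ + 2926) = -2 + 11707/4 = 11699/4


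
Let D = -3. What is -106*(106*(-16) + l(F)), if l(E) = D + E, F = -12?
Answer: 181366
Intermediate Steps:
l(E) = -3 + E
-106*(106*(-16) + l(F)) = -106*(106*(-16) + (-3 - 12)) = -106*(-1696 - 15) = -106*(-1711) = 181366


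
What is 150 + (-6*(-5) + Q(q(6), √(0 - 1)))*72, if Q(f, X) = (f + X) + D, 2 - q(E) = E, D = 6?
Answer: 2454 + 72*I ≈ 2454.0 + 72.0*I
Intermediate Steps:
q(E) = 2 - E
Q(f, X) = 6 + X + f (Q(f, X) = (f + X) + 6 = (X + f) + 6 = 6 + X + f)
150 + (-6*(-5) + Q(q(6), √(0 - 1)))*72 = 150 + (-6*(-5) + (6 + √(0 - 1) + (2 - 1*6)))*72 = 150 + (30 + (6 + √(-1) + (2 - 6)))*72 = 150 + (30 + (6 + I - 4))*72 = 150 + (30 + (2 + I))*72 = 150 + (32 + I)*72 = 150 + (2304 + 72*I) = 2454 + 72*I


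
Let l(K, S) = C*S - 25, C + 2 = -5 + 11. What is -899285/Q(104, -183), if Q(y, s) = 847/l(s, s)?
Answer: 680758745/847 ≈ 8.0373e+5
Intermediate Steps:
C = 4 (C = -2 + (-5 + 11) = -2 + 6 = 4)
l(K, S) = -25 + 4*S (l(K, S) = 4*S - 25 = -25 + 4*S)
Q(y, s) = 847/(-25 + 4*s)
-899285/Q(104, -183) = -899285/(847/(-25 + 4*(-183))) = -899285/(847/(-25 - 732)) = -899285/(847/(-757)) = -899285/(847*(-1/757)) = -899285/(-847/757) = -899285*(-757/847) = 680758745/847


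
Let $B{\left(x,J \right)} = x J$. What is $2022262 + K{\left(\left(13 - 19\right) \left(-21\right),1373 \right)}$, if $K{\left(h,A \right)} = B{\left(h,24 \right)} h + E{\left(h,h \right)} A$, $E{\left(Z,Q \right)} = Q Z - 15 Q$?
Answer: $21606064$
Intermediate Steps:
$B{\left(x,J \right)} = J x$
$E{\left(Z,Q \right)} = - 15 Q + Q Z$
$K{\left(h,A \right)} = 24 h^{2} + A h \left(-15 + h\right)$ ($K{\left(h,A \right)} = 24 h h + h \left(-15 + h\right) A = 24 h^{2} + A h \left(-15 + h\right)$)
$2022262 + K{\left(\left(13 - 19\right) \left(-21\right),1373 \right)} = 2022262 + \left(13 - 19\right) \left(-21\right) \left(24 \left(13 - 19\right) \left(-21\right) + 1373 \left(-15 + \left(13 - 19\right) \left(-21\right)\right)\right) = 2022262 + \left(-6\right) \left(-21\right) \left(24 \left(\left(-6\right) \left(-21\right)\right) + 1373 \left(-15 - -126\right)\right) = 2022262 + 126 \left(24 \cdot 126 + 1373 \left(-15 + 126\right)\right) = 2022262 + 126 \left(3024 + 1373 \cdot 111\right) = 2022262 + 126 \left(3024 + 152403\right) = 2022262 + 126 \cdot 155427 = 2022262 + 19583802 = 21606064$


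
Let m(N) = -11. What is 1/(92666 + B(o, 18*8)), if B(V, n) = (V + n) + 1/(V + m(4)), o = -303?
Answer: 314/29047197 ≈ 1.0810e-5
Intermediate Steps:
B(V, n) = V + n + 1/(-11 + V) (B(V, n) = (V + n) + 1/(V - 11) = (V + n) + 1/(-11 + V) = V + n + 1/(-11 + V))
1/(92666 + B(o, 18*8)) = 1/(92666 + (1 + (-303)² - 11*(-303) - 198*8 - 5454*8)/(-11 - 303)) = 1/(92666 + (1 + 91809 + 3333 - 11*144 - 303*144)/(-314)) = 1/(92666 - (1 + 91809 + 3333 - 1584 - 43632)/314) = 1/(92666 - 1/314*49927) = 1/(92666 - 49927/314) = 1/(29047197/314) = 314/29047197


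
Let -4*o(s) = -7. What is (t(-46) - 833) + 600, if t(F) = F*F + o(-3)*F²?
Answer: 5586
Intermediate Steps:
o(s) = 7/4 (o(s) = -¼*(-7) = 7/4)
t(F) = 11*F²/4 (t(F) = F*F + 7*F²/4 = F² + 7*F²/4 = 11*F²/4)
(t(-46) - 833) + 600 = ((11/4)*(-46)² - 833) + 600 = ((11/4)*2116 - 833) + 600 = (5819 - 833) + 600 = 4986 + 600 = 5586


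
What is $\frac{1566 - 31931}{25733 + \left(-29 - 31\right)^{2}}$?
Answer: $- \frac{30365}{29333} \approx -1.0352$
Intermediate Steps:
$\frac{1566 - 31931}{25733 + \left(-29 - 31\right)^{2}} = - \frac{30365}{25733 + \left(-60\right)^{2}} = - \frac{30365}{25733 + 3600} = - \frac{30365}{29333}$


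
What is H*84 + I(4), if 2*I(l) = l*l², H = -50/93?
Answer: -408/31 ≈ -13.161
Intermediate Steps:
H = -50/93 (H = -50*1/93 = -50/93 ≈ -0.53763)
I(l) = l³/2 (I(l) = (l*l²)/2 = l³/2)
H*84 + I(4) = -50/93*84 + (½)*4³ = -1400/31 + (½)*64 = -1400/31 + 32 = -408/31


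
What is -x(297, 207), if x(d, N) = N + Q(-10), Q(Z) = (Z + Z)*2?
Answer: -167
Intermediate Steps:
Q(Z) = 4*Z (Q(Z) = (2*Z)*2 = 4*Z)
x(d, N) = -40 + N (x(d, N) = N + 4*(-10) = N - 40 = -40 + N)
-x(297, 207) = -(-40 + 207) = -1*167 = -167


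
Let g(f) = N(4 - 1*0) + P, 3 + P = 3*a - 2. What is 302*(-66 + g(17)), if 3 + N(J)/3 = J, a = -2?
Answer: -22348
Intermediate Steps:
P = -11 (P = -3 + (3*(-2) - 2) = -3 + (-6 - 2) = -3 - 8 = -11)
N(J) = -9 + 3*J
g(f) = -8 (g(f) = (-9 + 3*(4 - 1*0)) - 11 = (-9 + 3*(4 + 0)) - 11 = (-9 + 3*4) - 11 = (-9 + 12) - 11 = 3 - 11 = -8)
302*(-66 + g(17)) = 302*(-66 - 8) = 302*(-74) = -22348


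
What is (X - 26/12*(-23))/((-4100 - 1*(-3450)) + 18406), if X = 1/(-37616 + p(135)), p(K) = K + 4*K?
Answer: 11045353/3935546376 ≈ 0.0028066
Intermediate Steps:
p(K) = 5*K
X = -1/36941 (X = 1/(-37616 + 5*135) = 1/(-37616 + 675) = 1/(-36941) = -1/36941 ≈ -2.7070e-5)
(X - 26/12*(-23))/((-4100 - 1*(-3450)) + 18406) = (-1/36941 - 26/12*(-23))/((-4100 - 1*(-3450)) + 18406) = (-1/36941 - 26*1/12*(-23))/((-4100 + 3450) + 18406) = (-1/36941 - 13/6*(-23))/(-650 + 18406) = (-1/36941 + 299/6)/17756 = (11045353/221646)*(1/17756) = 11045353/3935546376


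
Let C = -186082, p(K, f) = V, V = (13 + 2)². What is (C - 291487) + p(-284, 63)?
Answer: -477344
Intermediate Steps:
V = 225 (V = 15² = 225)
p(K, f) = 225
(C - 291487) + p(-284, 63) = (-186082 - 291487) + 225 = -477569 + 225 = -477344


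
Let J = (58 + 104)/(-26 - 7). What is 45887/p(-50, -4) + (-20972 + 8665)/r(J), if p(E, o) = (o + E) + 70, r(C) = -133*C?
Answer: 163697201/57456 ≈ 2849.1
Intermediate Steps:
J = -54/11 (J = 162/(-33) = 162*(-1/33) = -54/11 ≈ -4.9091)
p(E, o) = 70 + E + o (p(E, o) = (E + o) + 70 = 70 + E + o)
45887/p(-50, -4) + (-20972 + 8665)/r(J) = 45887/(70 - 50 - 4) + (-20972 + 8665)/((-133*(-54/11))) = 45887/16 - 12307/7182/11 = 45887*(1/16) - 12307*11/7182 = 45887/16 - 135377/7182 = 163697201/57456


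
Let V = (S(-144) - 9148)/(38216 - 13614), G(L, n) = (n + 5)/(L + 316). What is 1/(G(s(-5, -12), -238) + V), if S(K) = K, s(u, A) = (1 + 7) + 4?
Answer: -4034728/4390021 ≈ -0.91907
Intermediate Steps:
s(u, A) = 12 (s(u, A) = 8 + 4 = 12)
G(L, n) = (5 + n)/(316 + L)
V = -4646/12301 (V = (-144 - 9148)/(38216 - 13614) = -9292/24602 = -9292*1/24602 = -4646/12301 ≈ -0.37769)
1/(G(s(-5, -12), -238) + V) = 1/((5 - 238)/(316 + 12) - 4646/12301) = 1/(-233/328 - 4646/12301) = 1/(-4390021/4034728) = -4034728/4390021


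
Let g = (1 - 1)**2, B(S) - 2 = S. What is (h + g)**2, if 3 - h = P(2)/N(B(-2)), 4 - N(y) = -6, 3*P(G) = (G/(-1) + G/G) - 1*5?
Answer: 256/25 ≈ 10.240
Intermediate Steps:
B(S) = 2 + S
P(G) = -4/3 - G/3 (P(G) = ((G/(-1) + G/G) - 1*5)/3 = ((G*(-1) + 1) - 5)/3 = ((-G + 1) - 5)/3 = ((1 - G) - 5)/3 = (-4 - G)/3 = -4/3 - G/3)
N(y) = 10 (N(y) = 4 - 1*(-6) = 4 + 6 = 10)
g = 0 (g = 0**2 = 0)
h = 16/5 (h = 3 - (-4/3 - 1/3*2)/10 = 3 - (-4/3 - 2/3)/10 = 3 - (-2)/10 = 3 - 1*(-1/5) = 3 + 1/5 = 16/5 ≈ 3.2000)
(h + g)**2 = (16/5 + 0)**2 = (16/5)**2 = 256/25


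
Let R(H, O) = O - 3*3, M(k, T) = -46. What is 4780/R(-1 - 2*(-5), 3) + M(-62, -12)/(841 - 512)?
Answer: -786448/987 ≈ -796.81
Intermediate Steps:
R(H, O) = -9 + O (R(H, O) = O - 9 = -9 + O)
4780/R(-1 - 2*(-5), 3) + M(-62, -12)/(841 - 512) = 4780/(-9 + 3) - 46/(841 - 512) = 4780/(-6) - 46/329 = 4780*(-⅙) - 46*1/329 = -2390/3 - 46/329 = -786448/987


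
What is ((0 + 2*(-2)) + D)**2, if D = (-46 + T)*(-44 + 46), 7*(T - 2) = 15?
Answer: 376996/49 ≈ 7693.8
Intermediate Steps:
T = 29/7 (T = 2 + (1/7)*15 = 2 + 15/7 = 29/7 ≈ 4.1429)
D = -586/7 (D = (-46 + 29/7)*(-44 + 46) = -293/7*2 = -586/7 ≈ -83.714)
((0 + 2*(-2)) + D)**2 = ((0 + 2*(-2)) - 586/7)**2 = ((0 - 4) - 586/7)**2 = (-4 - 586/7)**2 = (-614/7)**2 = 376996/49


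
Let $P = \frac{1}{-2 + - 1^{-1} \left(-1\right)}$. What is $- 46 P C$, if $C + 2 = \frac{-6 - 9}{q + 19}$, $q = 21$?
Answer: $- \frac{437}{4} \approx -109.25$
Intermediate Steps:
$C = - \frac{19}{8}$ ($C = -2 + \frac{-6 - 9}{21 + 19} = -2 - \frac{15}{40} = -2 - \frac{3}{8} = - \frac{19}{8} \approx -2.375$)
$P = -1$ ($P = \frac{1}{-2 + \left(-1\right) 1 \left(-1\right)} = \frac{1}{-2 - -1} = \frac{1}{-2 + 1} = \frac{1}{-1} = -1$)
$- 46 P C = \left(-46\right) \left(-1\right) \left(- \frac{19}{8}\right) = 46 \left(- \frac{19}{8}\right) = - \frac{437}{4}$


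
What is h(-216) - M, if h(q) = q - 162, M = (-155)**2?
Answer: -24403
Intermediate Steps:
M = 24025
h(q) = -162 + q
h(-216) - M = (-162 - 216) - 1*24025 = -378 - 24025 = -24403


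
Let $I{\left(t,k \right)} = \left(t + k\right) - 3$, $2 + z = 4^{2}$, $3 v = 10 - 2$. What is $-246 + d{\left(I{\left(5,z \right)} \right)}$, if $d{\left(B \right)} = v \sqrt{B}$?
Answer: $- \frac{706}{3} \approx -235.33$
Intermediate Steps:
$v = \frac{8}{3}$ ($v = \frac{10 - 2}{3} = \frac{1}{3} \cdot 8 = \frac{8}{3} \approx 2.6667$)
$z = 14$ ($z = -2 + 4^{2} = -2 + 16 = 14$)
$I{\left(t,k \right)} = -3 + k + t$ ($I{\left(t,k \right)} = \left(k + t\right) - 3 = -3 + k + t$)
$d{\left(B \right)} = \frac{8 \sqrt{B}}{3}$
$-246 + d{\left(I{\left(5,z \right)} \right)} = -246 + \frac{8 \sqrt{-3 + 14 + 5}}{3} = -246 + \frac{8 \sqrt{16}}{3} = -246 + \frac{8}{3} \cdot 4 = -246 + \frac{32}{3} = - \frac{706}{3}$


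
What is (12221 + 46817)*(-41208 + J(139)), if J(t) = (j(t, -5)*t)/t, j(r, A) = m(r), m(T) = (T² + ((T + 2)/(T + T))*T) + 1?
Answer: -1287943489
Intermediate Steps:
m(T) = 2 + T² + T/2 (m(T) = (T² + ((2 + T)/((2*T)))*T) + 1 = (T² + ((2 + T)*(1/(2*T)))*T) + 1 = (T² + ((2 + T)/(2*T))*T) + 1 = (T² + (1 + T/2)) + 1 = (1 + T² + T/2) + 1 = 2 + T² + T/2)
j(r, A) = 2 + r² + r/2
J(t) = 2 + t² + t/2 (J(t) = ((2 + t² + t/2)*t)/t = (t*(2 + t² + t/2))/t = 2 + t² + t/2)
(12221 + 46817)*(-41208 + J(139)) = (12221 + 46817)*(-41208 + (2 + 139² + (½)*139)) = 59038*(-41208 + (2 + 19321 + 139/2)) = 59038*(-41208 + 38785/2) = 59038*(-43631/2) = -1287943489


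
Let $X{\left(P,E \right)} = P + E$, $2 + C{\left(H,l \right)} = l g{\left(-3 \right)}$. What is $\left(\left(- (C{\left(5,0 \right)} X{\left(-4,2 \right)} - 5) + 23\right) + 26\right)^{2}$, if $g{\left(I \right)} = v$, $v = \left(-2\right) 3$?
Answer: $2500$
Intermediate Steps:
$v = -6$
$g{\left(I \right)} = -6$
$C{\left(H,l \right)} = -2 - 6 l$ ($C{\left(H,l \right)} = -2 + l \left(-6\right) = -2 - 6 l$)
$X{\left(P,E \right)} = E + P$
$\left(\left(- (C{\left(5,0 \right)} X{\left(-4,2 \right)} - 5) + 23\right) + 26\right)^{2} = \left(\left(- (\left(-2 - 0\right) \left(2 - 4\right) - 5) + 23\right) + 26\right)^{2} = \left(\left(- (\left(-2 + 0\right) \left(-2\right) - 5) + 23\right) + 26\right)^{2} = \left(\left(- (\left(-2\right) \left(-2\right) - 5) + 23\right) + 26\right)^{2} = \left(\left(- (4 - 5) + 23\right) + 26\right)^{2} = \left(\left(\left(-1\right) \left(-1\right) + 23\right) + 26\right)^{2} = \left(\left(1 + 23\right) + 26\right)^{2} = \left(24 + 26\right)^{2} = 50^{2} = 2500$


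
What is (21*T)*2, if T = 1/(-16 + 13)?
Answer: -14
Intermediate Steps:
T = -⅓ (T = 1/(-3) = -⅓ ≈ -0.33333)
(21*T)*2 = (21*(-⅓))*2 = -7*2 = -14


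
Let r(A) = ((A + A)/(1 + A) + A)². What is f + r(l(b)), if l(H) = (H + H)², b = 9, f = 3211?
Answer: 11564140579/105625 ≈ 1.0948e+5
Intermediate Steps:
l(H) = 4*H² (l(H) = (2*H)² = 4*H²)
r(A) = (A + 2*A/(1 + A))² (r(A) = ((2*A)/(1 + A) + A)² = (2*A/(1 + A) + A)² = (A + 2*A/(1 + A))²)
f + r(l(b)) = 3211 + (4*9²)²*(3 + 4*9²)²/(1 + 4*9²)² = 3211 + (4*81)²*(3 + 4*81)²/(1 + 4*81)² = 3211 + 324²*(3 + 324)²/(1 + 324)² = 3211 + 104976*327²/325² = 3211 + 104976*(1/105625)*106929 = 3211 + 11224978704/105625 = 11564140579/105625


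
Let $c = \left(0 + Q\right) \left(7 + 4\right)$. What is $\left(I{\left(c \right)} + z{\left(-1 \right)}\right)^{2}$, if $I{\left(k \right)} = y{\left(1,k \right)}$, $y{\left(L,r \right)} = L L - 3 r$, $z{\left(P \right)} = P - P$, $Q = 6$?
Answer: $38809$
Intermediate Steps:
$z{\left(P \right)} = 0$
$y{\left(L,r \right)} = L^{2} - 3 r$
$c = 66$ ($c = \left(0 + 6\right) \left(7 + 4\right) = 6 \cdot 11 = 66$)
$I{\left(k \right)} = 1 - 3 k$ ($I{\left(k \right)} = 1^{2} - 3 k = 1 - 3 k$)
$\left(I{\left(c \right)} + z{\left(-1 \right)}\right)^{2} = \left(\left(1 - 198\right) + 0\right)^{2} = \left(-197 + 0\right)^{2} = \left(-197\right)^{2} = 38809$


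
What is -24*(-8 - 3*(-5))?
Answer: -168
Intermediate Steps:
-24*(-8 - 3*(-5)) = -24*(-8 + 15) = -24*7 = -168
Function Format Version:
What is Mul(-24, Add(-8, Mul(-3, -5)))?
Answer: -168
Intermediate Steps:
Mul(-24, Add(-8, Mul(-3, -5))) = Mul(-24, Add(-8, 15)) = Mul(-24, 7) = -168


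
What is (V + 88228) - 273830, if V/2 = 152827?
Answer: 120052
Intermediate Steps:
V = 305654 (V = 2*152827 = 305654)
(V + 88228) - 273830 = (305654 + 88228) - 273830 = 393882 - 273830 = 120052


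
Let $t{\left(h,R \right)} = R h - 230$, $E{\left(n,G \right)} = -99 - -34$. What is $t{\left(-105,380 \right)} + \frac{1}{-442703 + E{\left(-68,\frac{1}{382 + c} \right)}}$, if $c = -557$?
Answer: $- \frac{17768279841}{442768} \approx -40130.0$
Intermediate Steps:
$E{\left(n,G \right)} = -65$ ($E{\left(n,G \right)} = -99 + 34 = -65$)
$t{\left(h,R \right)} = -230 + R h$
$t{\left(-105,380 \right)} + \frac{1}{-442703 + E{\left(-68,\frac{1}{382 + c} \right)}} = \left(-230 + 380 \left(-105\right)\right) + \frac{1}{-442703 - 65} = \left(-230 - 39900\right) + \frac{1}{-442768} = -40130 - \frac{1}{442768} = - \frac{17768279841}{442768}$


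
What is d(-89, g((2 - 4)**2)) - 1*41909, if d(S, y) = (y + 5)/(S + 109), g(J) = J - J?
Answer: -167635/4 ≈ -41909.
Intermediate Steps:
g(J) = 0
d(S, y) = (5 + y)/(109 + S)
d(-89, g((2 - 4)**2)) - 1*41909 = (5 + 0)/(109 - 89) - 1*41909 = 5/20 - 41909 = (1/20)*5 - 41909 = 1/4 - 41909 = -167635/4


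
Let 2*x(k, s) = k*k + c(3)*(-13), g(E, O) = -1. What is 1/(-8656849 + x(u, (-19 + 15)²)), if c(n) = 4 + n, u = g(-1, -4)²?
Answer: -1/8656894 ≈ -1.1551e-7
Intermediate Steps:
u = 1 (u = (-1)² = 1)
x(k, s) = -91/2 + k²/2 (x(k, s) = (k*k + (4 + 3)*(-13))/2 = (k² + 7*(-13))/2 = (k² - 91)/2 = (-91 + k²)/2 = -91/2 + k²/2)
1/(-8656849 + x(u, (-19 + 15)²)) = 1/(-8656849 + (-91/2 + (½)*1²)) = 1/(-8656849 + (-91/2 + (½)*1)) = 1/(-8656849 + (-91/2 + ½)) = 1/(-8656849 - 45) = 1/(-8656894) = -1/8656894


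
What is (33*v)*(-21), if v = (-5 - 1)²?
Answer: -24948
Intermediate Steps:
v = 36 (v = (-6)² = 36)
(33*v)*(-21) = (33*36)*(-21) = 1188*(-21) = -24948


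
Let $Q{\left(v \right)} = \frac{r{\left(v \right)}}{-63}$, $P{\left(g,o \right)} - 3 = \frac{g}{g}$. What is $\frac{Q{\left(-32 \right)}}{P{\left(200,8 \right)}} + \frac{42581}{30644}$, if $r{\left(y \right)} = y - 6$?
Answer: $\frac{2973721}{1930572} \approx 1.5403$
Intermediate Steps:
$r{\left(y \right)} = -6 + y$
$P{\left(g,o \right)} = 4$ ($P{\left(g,o \right)} = 3 + \frac{g}{g} = 3 + 1 = 4$)
$Q{\left(v \right)} = \frac{2}{21} - \frac{v}{63}$ ($Q{\left(v \right)} = \frac{-6 + v}{-63} = \left(-6 + v\right) \left(- \frac{1}{63}\right) = \frac{2}{21} - \frac{v}{63}$)
$\frac{Q{\left(-32 \right)}}{P{\left(200,8 \right)}} + \frac{42581}{30644} = \frac{\frac{2}{21} - - \frac{32}{63}}{4} + \frac{42581}{30644} = \left(\frac{2}{21} + \frac{32}{63}\right) \frac{1}{4} + 42581 \cdot \frac{1}{30644} = \frac{38}{63} \cdot \frac{1}{4} + \frac{42581}{30644} = \frac{19}{126} + \frac{42581}{30644} = \frac{2973721}{1930572}$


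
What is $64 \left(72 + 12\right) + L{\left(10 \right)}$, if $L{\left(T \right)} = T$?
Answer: $5386$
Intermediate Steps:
$64 \left(72 + 12\right) + L{\left(10 \right)} = 64 \left(72 + 12\right) + 10 = 64 \cdot 84 + 10 = 5376 + 10 = 5386$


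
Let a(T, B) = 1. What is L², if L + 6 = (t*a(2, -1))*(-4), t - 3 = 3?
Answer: 900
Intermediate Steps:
t = 6 (t = 3 + 3 = 6)
L = -30 (L = -6 + (6*1)*(-4) = -6 + 6*(-4) = -6 - 24 = -30)
L² = (-30)² = 900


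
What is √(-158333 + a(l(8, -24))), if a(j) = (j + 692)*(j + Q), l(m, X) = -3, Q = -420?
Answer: 2*I*√112445 ≈ 670.66*I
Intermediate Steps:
a(j) = (-420 + j)*(692 + j) (a(j) = (j + 692)*(j - 420) = (692 + j)*(-420 + j) = (-420 + j)*(692 + j))
√(-158333 + a(l(8, -24))) = √(-158333 + (-290640 + (-3)² + 272*(-3))) = √(-158333 + (-290640 + 9 - 816)) = √(-158333 - 291447) = √(-449780) = 2*I*√112445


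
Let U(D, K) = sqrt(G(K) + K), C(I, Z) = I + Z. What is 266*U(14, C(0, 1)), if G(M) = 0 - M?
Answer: 0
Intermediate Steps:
G(M) = -M
U(D, K) = 0 (U(D, K) = sqrt(-K + K) = sqrt(0) = 0)
266*U(14, C(0, 1)) = 266*0 = 0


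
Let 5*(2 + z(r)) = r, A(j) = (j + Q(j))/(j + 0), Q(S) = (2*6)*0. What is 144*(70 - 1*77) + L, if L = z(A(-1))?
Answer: -5049/5 ≈ -1009.8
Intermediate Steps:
Q(S) = 0 (Q(S) = 12*0 = 0)
A(j) = 1 (A(j) = (j + 0)/(j + 0) = j/j = 1)
z(r) = -2 + r/5
L = -9/5 (L = -2 + (⅕)*1 = -2 + ⅕ = -9/5 ≈ -1.8000)
144*(70 - 1*77) + L = 144*(70 - 1*77) - 9/5 = 144*(70 - 77) - 9/5 = 144*(-7) - 9/5 = -1008 - 9/5 = -5049/5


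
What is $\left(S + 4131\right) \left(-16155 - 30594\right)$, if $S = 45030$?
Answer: $-2298227589$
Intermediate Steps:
$\left(S + 4131\right) \left(-16155 - 30594\right) = \left(45030 + 4131\right) \left(-16155 - 30594\right) = 49161 \left(-46749\right) = -2298227589$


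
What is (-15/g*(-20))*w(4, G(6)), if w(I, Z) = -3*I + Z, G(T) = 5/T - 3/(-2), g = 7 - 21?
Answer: 1450/7 ≈ 207.14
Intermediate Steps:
g = -14
G(T) = 3/2 + 5/T (G(T) = 5/T - 3*(-½) = 5/T + 3/2 = 3/2 + 5/T)
w(I, Z) = Z - 3*I
(-15/g*(-20))*w(4, G(6)) = (-15/(-14)*(-20))*((3/2 + 5/6) - 3*4) = (-15*(-1/14)*(-20))*((3/2 + 5*(⅙)) - 12) = ((15/14)*(-20))*((3/2 + ⅚) - 12) = -150*(7/3 - 12)/7 = -150/7*(-29/3) = 1450/7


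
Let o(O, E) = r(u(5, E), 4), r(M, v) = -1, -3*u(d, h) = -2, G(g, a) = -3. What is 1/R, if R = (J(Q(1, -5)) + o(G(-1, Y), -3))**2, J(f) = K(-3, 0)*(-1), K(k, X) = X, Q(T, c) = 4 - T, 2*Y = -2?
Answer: 1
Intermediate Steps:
Y = -1 (Y = (1/2)*(-2) = -1)
u(d, h) = 2/3 (u(d, h) = -1/3*(-2) = 2/3)
o(O, E) = -1
J(f) = 0 (J(f) = 0*(-1) = 0)
R = 1 (R = (0 - 1)**2 = (-1)**2 = 1)
1/R = 1/1 = 1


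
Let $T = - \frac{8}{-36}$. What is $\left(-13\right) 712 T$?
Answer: $- \frac{18512}{9} \approx -2056.9$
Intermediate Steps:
$T = \frac{2}{9}$ ($T = \left(-8\right) \left(- \frac{1}{36}\right) = \frac{2}{9} \approx 0.22222$)
$\left(-13\right) 712 T = \left(-13\right) 712 \cdot \frac{2}{9} = \left(-9256\right) \frac{2}{9} = - \frac{18512}{9}$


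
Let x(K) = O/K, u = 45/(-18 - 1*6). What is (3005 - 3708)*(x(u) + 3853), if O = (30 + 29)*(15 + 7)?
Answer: -33329933/15 ≈ -2.2220e+6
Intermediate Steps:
O = 1298 (O = 59*22 = 1298)
u = -15/8 (u = 45/(-18 - 6) = 45/(-24) = 45*(-1/24) = -15/8 ≈ -1.8750)
x(K) = 1298/K
(3005 - 3708)*(x(u) + 3853) = (3005 - 3708)*(1298/(-15/8) + 3853) = -703*(1298*(-8/15) + 3853) = -703*(-10384/15 + 3853) = -703*47411/15 = -33329933/15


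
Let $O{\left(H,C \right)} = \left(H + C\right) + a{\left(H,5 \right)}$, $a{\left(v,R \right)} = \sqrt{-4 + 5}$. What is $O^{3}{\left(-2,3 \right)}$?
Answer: $8$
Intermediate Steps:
$a{\left(v,R \right)} = 1$ ($a{\left(v,R \right)} = \sqrt{1} = 1$)
$O{\left(H,C \right)} = 1 + C + H$ ($O{\left(H,C \right)} = \left(H + C\right) + 1 = \left(C + H\right) + 1 = 1 + C + H$)
$O^{3}{\left(-2,3 \right)} = \left(1 + 3 - 2\right)^{3} = 2^{3} = 8$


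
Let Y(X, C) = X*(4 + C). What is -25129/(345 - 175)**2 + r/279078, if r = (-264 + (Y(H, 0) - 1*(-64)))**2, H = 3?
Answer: -2995754731/4032677100 ≈ -0.74287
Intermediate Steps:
r = 35344 (r = (-264 + (3*(4 + 0) - 1*(-64)))**2 = (-264 + (3*4 + 64))**2 = (-264 + (12 + 64))**2 = (-264 + 76)**2 = (-188)**2 = 35344)
-25129/(345 - 175)**2 + r/279078 = -25129/(345 - 175)**2 + 35344/279078 = -25129/(170**2) + 35344*(1/279078) = -25129/28900 + 17672/139539 = -2995754731/4032677100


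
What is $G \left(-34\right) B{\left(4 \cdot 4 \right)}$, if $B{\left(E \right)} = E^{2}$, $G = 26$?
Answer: $-226304$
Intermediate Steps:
$G \left(-34\right) B{\left(4 \cdot 4 \right)} = 26 \left(-34\right) \left(4 \cdot 4\right)^{2} = - 884 \cdot 16^{2} = \left(-884\right) 256 = -226304$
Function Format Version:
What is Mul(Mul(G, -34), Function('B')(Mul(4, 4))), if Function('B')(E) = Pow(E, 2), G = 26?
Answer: -226304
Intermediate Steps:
Mul(Mul(G, -34), Function('B')(Mul(4, 4))) = Mul(Mul(26, -34), Pow(Mul(4, 4), 2)) = Mul(-884, Pow(16, 2)) = Mul(-884, 256) = -226304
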